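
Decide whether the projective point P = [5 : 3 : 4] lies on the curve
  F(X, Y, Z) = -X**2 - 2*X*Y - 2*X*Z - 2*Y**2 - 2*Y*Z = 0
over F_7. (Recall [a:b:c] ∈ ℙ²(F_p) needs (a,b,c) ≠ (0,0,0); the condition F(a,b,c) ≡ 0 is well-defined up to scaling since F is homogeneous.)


F(5,3,4) ≡ 3 (mod 7); P is NOT on the curve.

Evaluate F(5, 3, 4) term-by-term (mod 7).
  -X**2 ↦ -1·25·1·1 = -25
  -2*X*Y ↦ -2·5·3·1 = -30
  -2*X*Z ↦ -2·5·1·4 = -40
  -2*Y**2 ↦ -2·1·9·1 = -18
  -2*Y*Z ↦ -2·1·3·4 = -24
Sum: F(5, 3, 4) = (-25) + (-30) + (-40) + (-18) + (-24) = -137.
Reducing mod 7: -137 ≡ 3 (mod 7).
Since F(a, b, c) ≡ 3 ≠ 0 (mod 7), P does NOT lie on the curve.


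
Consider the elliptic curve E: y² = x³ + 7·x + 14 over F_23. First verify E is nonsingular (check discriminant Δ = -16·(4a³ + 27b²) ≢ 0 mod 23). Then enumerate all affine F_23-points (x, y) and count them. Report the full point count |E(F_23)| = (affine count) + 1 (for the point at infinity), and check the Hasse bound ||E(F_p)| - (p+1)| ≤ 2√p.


Affine points = {(2, 6), (2, 17), (3, 4), (3, 19), (5, 6), (5, 17), (9, 1), (9, 22), (10, 7), (10, 16), (12, 3), (12, 20), (13, 5), (13, 18), (14, 2), (14, 21), (16, 6), (16, 17), (17, 3), (17, 20), (20, 9), (20, 14), (22, 11), (22, 12)}; affine count = 24; |E(F_23)| = 25.

Discriminant check: Δ ∝ 4a³ + 27b² = 4·7³ + 27·14² = 4·343 + 27·196 ≡ 17 (mod 23). Nonzero ⇒ E is nonsingular.
For each x ∈ F_23, compute rhs = x³ + 7·x + 14 mod 23, then count y ∈ F_23 with y² ≡ rhs.
  x = 0: rhs = 14, matching y values: none (0 points).
  x = 1: rhs = 22, matching y values: none (0 points).
  x = 2: rhs = 13, matching y values: 6, 17 (2 points).
  x = 3: rhs = 16, matching y values: 4, 19 (2 points).
  x = 4: rhs = 14, matching y values: none (0 points).
  x = 5: rhs = 13, matching y values: 6, 17 (2 points).
  x = 6: rhs = 19, matching y values: none (0 points).
  x = 7: rhs = 15, matching y values: none (0 points).
  x = 8: rhs = 7, matching y values: none (0 points).
  x = 9: rhs = 1, matching y values: 1, 22 (2 points).
  x = 10: rhs = 3, matching y values: 7, 16 (2 points).
  x = 11: rhs = 19, matching y values: none (0 points).
  x = 12: rhs = 9, matching y values: 3, 20 (2 points).
  x = 13: rhs = 2, matching y values: 5, 18 (2 points).
  x = 14: rhs = 4, matching y values: 2, 21 (2 points).
  x = 15: rhs = 21, matching y values: none (0 points).
  x = 16: rhs = 13, matching y values: 6, 17 (2 points).
  x = 17: rhs = 9, matching y values: 3, 20 (2 points).
  x = 18: rhs = 15, matching y values: none (0 points).
  x = 19: rhs = 14, matching y values: none (0 points).
  x = 20: rhs = 12, matching y values: 9, 14 (2 points).
  x = 21: rhs = 15, matching y values: none (0 points).
  x = 22: rhs = 6, matching y values: 11, 12 (2 points).
Total affine count: 24.
Full point count |E(F_23)| = 24 + 1 = 25.
Hasse bound: |25 − (23+1)| = |1| = 1 ≤ 2√23 ≈ 9.5917 ✓.


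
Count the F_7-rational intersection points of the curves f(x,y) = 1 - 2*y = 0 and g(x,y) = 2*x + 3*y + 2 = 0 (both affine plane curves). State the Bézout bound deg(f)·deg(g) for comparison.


Common zeros: {(0, 4)}; count = 1; Bézout bound = 1.

deg(f) = 1, deg(g) = 1, so Bézout bound = 1.
Scan x ∈ F_7. For each x, list the y ∈ F_7 with f(x, y) ≡ 0 and those with g(x, y) ≡ 0 (mod 7); the common zeros in that column are the intersection.
  x = 0: f ≡ 0 at y ∈ {4}; g ≡ 0 at y ∈ {4}; common: {4}.
  x = 1: f ≡ 0 at y ∈ {4}; g ≡ 0 at y ∈ {1}; common: ∅.
  x = 2: f ≡ 0 at y ∈ {4}; g ≡ 0 at y ∈ {5}; common: ∅.
  x = 3: f ≡ 0 at y ∈ {4}; g ≡ 0 at y ∈ {2}; common: ∅.
  x = 4: f ≡ 0 at y ∈ {4}; g ≡ 0 at y ∈ {6}; common: ∅.
  x = 5: f ≡ 0 at y ∈ {4}; g ≡ 0 at y ∈ {3}; common: ∅.
  x = 6: f ≡ 0 at y ∈ {4}; g ≡ 0 at y ∈ {0}; common: ∅.
Collecting: common zeros = {(0, 4)}, so the count is 1.
Comparison with the Bézout bound: 1 ≤ 1 = deg(f)·deg(g), as expected for curves with no common component (the bound is attained).


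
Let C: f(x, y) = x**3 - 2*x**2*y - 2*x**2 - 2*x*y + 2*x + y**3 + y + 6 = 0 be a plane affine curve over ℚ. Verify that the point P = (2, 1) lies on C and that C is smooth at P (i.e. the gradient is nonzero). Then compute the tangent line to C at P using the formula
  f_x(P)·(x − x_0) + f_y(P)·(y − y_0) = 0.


Tangent line at P: -4*x - 8*y + 16 = 0.

Step 1: f(2, 1) = 0, so P lies on C.
Step 2: partial derivatives
  f_x(x, y) = 3*x**2 - 4*x*y - 4*x - 2*y + 2, f_y(x, y) = -2*x**2 - 2*x + 3*y**2 + 1.
  f_x(P) = -4, f_y(P) = -8 (gradient nonzero, so P is smooth).
Step 3: tangent line at P: -4·(x − 2) + -8·(y − 1) = 0.
Expanding: -4*x - 8*y + 16 = 0.


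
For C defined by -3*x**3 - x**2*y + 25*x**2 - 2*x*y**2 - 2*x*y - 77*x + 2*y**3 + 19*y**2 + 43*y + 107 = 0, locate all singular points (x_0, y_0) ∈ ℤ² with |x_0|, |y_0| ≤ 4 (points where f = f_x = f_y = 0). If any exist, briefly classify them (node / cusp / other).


Singular points: {(3, -2)}; classification: cusp.

Compute partial derivatives:
  f_x = -9*x**2 - 2*x*y + 50*x - 2*y**2 - 2*y - 77.
  f_y = -x**2 - 4*x*y - 2*x + 6*y**2 + 38*y + 43.
Scan x_0 ∈ {−4, ..., 4}. For each x_0, f_y(x_0, y) is a polynomial in y; find its integer roots y ∈ {−4, ..., 4}, then test f_x and f at those candidates.
  x = -4: f_y(-4, y) = 6*y**2 + 54*y + 35; no integer root y with |y| ≤ 4.
  x = -3: f_y(-3, y) = 6*y**2 + 50*y + 40; no integer root y with |y| ≤ 4.
  x = -2: f_y(-2, y) = 6*y**2 + 46*y + 43; no integer root y with |y| ≤ 4.
  x = -1: f_y(-1, y) = 6*y**2 + 42*y + 44; no integer root y with |y| ≤ 4.
  x = 0: f_y(0, y) = 6*y**2 + 38*y + 43; no integer root y with |y| ≤ 4.
  x = 1: f_y(1, y) = 6*y**2 + 34*y + 40; vanishes at y ∈ {-4}. (1, -4): f_x = -52 ≠ 0.
  x = 2: f_y(2, y) = 6*y**2 + 30*y + 35; no integer root y with |y| ≤ 4.
  x = 3: f_y(3, y) = 6*y**2 + 26*y + 28; vanishes at y ∈ {-2}. (3, -2): f_x = 0, f = 0 — SINGULAR.
  x = 4: f_y(4, y) = 6*y**2 + 22*y + 19; no integer root y with |y| ≤ 4.
Only singular point on the grid: (3, -2).
Classify: substitute x = 3 + u, y = -2 + v and expand: f = -3*u**3 - u**2*v - 2*u*v**2 + 2*v**3 + v**2.
No constant or linear terms (consistent with a singular point). Quadratic part: v**2. Cubic part: -3*u**3 - u**2*v - 2*u*v**2 + 2*v**3.
The quadratic part v**2 is a perfect square, so there is a single (double) tangent line v = 0, i.e. y = -2. Restricting the cubic part to that line (v = 0) leaves -3*u**3 ≠ 0, so f is not divisible by v and the branch is v² ≈ 3*u**3 to lowest order — this is a cusp.
Classification: cusp.


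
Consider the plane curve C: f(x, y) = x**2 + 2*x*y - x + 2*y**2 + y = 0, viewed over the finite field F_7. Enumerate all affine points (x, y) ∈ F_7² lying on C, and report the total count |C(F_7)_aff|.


Affine F_7-points: {(0, 0), (0, 3), (1, 0), (1, 2), (2, 3), (2, 5), (3, 2), (3, 5)}; count = 8.

For each of the 49 pairs (x, y) ∈ F_7², evaluate f(x, y) mod 7. Record the zeros.
  x = 0: [0↦0, 1↦3, 2↦3, 3↦0, 4↦1, 5↦6, 6↦1]  zeros at y ∈ {0, 3}
  x = 1: [0↦0, 1↦5, 2↦0, 3↦6, 4↦2, 5↦2, 6↦6]  zeros at y ∈ {0, 2}
  x = 2: [0↦2, 1↦2, 2↦6, 3↦0, 4↦5, 5↦0, 6↦6]  zeros at y ∈ {3, 5}
  x = 3: [0↦6, 1↦1, 2↦0, 3↦3, 4↦3, 5↦0, 6↦1]  zeros at y ∈ {2, 5}
  x = 4: [0↦5, 1↦2, 2↦3, 3↦1, 4↦3, 5↦2, 6↦5]  zeros at y ∈ ∅
  x = 5: [0↦6, 1↦5, 2↦1, 3↦1, 4↦5, 5↦6, 6↦4]  zeros at y ∈ ∅
  x = 6: [0↦2, 1↦3, 2↦1, 3↦3, 4↦2, 5↦5, 6↦5]  zeros at y ∈ ∅
Collecting zeros: affine points = {(0, 0), (0, 3), (1, 0), (1, 2), (2, 3), (2, 5), (3, 2), (3, 5)}.
Total count |C(F_7)_aff| = 8.


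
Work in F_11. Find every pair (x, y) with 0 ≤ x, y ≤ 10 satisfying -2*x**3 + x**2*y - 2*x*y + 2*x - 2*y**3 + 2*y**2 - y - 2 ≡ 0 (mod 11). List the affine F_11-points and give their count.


Affine F_11-points: {(1, 3), (1, 6), (4, 6), (5, 0), (7, 5), (7, 8), (7, 10), (8, 2), (9, 6), (10, 1), (10, 10)}; count = 11.

For each of the 121 pairs (x, y) ∈ F_11², evaluate f(x, y) mod 11. Record the zeros.
  x = 0: [0↦9, 1↦8, 2↦10, 3↦3, 4↦8, 5↦2, 6↦6, 7↦8, 8↦7, 9↦2, 10↦3]  zeros at y ∈ ∅
  x = 1: [0↦9, 1↦7, 2↦8, 3↦0, 4↦4, 5↦8, 6↦0, 7↦1, 8↦10, 9↦4, 10↦4]  zeros at y ∈ {3, 6}
  x = 2: [0↦8, 1↦7, 2↦9, 3↦2, 4↦7, 5↦1, 6↦5, 7↦7, 8↦6, 9↦1, 10↦2]  zeros at y ∈ ∅
  x = 3: [0↦5, 1↦7, 2↦1, 3↦8, 4↦5, 5↦2, 6↦9, 7↦3, 8↦5, 9↦3, 10↦7]  zeros at y ∈ ∅
  x = 4: [0↦10, 1↦6, 2↦5, 3↦6, 4↦8, 5↦10, 6↦0, 7↦10, 8↦6, 9↦9, 10↦7]  zeros at y ∈ {6}
  x = 5: [0↦0, 1↦3, 2↦9, 3↦6, 4↦4, 5↦2, 6↦10, 7↦5, 8↦8, 9↦7, 10↦1]  zeros at y ∈ {0}
  x = 6: [0↦7, 1↦8, 2↦1, 3↦7, 4↦3, 5↦10, 6↦5, 7↦9, 8↦10, 9↦7, 10↦10]  zeros at y ∈ ∅
  x = 7: [0↦8, 1↦9, 2↦2, 3↦8, 4↦4, 5↦0, 6↦6, 7↦10, 8↦0, 9↦8, 10↦0]  zeros at y ∈ {5, 8, 10}
  x = 8: [0↦2, 1↦5, 2↦0, 3↦8, 4↦6, 5↦4, 6↦1, 7↦7, 8↦10, 9↦9, 10↦3]  zeros at y ∈ {2}
  x = 9: [0↦10, 1↦6, 2↦5, 3↦6, 4↦8, 5↦10, 6↦0, 7↦10, 8↦6, 9↦9, 10↦7]  zeros at y ∈ {6}
  x = 10: [0↦9, 1↦0, 2↦5, 3↦1, 4↦9, 5↦6, 6↦2, 7↦7, 8↦9, 9↦7, 10↦0]  zeros at y ∈ {1, 10}
Collecting zeros: affine points = {(1, 3), (1, 6), (4, 6), (5, 0), (7, 5), (7, 8), (7, 10), (8, 2), (9, 6), (10, 1), (10, 10)}.
Total count |C(F_11)_aff| = 11.


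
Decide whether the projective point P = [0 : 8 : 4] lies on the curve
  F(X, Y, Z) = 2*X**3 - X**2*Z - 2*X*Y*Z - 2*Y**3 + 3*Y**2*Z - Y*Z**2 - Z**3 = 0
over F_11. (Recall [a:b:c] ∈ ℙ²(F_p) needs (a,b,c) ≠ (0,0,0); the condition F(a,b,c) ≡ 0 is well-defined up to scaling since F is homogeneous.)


F(0,8,4) ≡ 3 (mod 11); P is NOT on the curve.

Evaluate F(0, 8, 4) term-by-term (mod 11).
  2*X**3 ↦ 2·0·1·1 = 0
  -X**2*Z ↦ -1·0·1·4 = 0
  -2*X*Y*Z ↦ -2·0·8·4 = 0
  -2*Y**3 ↦ -2·1·512·1 = -1024
  3*Y**2*Z ↦ 3·1·64·4 = 768
  -Y*Z**2 ↦ -1·1·8·16 = -128
  -Z**3 ↦ -1·1·1·64 = -64
Sum: F(0, 8, 4) = (0) + (0) + (0) + (-1024) + (768) + (-128) + (-64) = -448.
Reducing mod 11: -448 ≡ 3 (mod 11).
Since F(a, b, c) ≡ 3 ≠ 0 (mod 11), P does NOT lie on the curve.


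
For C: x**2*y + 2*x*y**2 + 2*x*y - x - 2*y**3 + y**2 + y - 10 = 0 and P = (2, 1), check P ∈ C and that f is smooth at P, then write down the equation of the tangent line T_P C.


Tangent line at P: 7*x + 13*y - 27 = 0.

Step 1: f(2, 1) = 0, so P lies on C.
Step 2: partial derivatives
  f_x(x, y) = 2*x*y + 2*y**2 + 2*y - 1, f_y(x, y) = x**2 + 4*x*y + 2*x - 6*y**2 + 2*y + 1.
  f_x(P) = 7, f_y(P) = 13 (gradient nonzero, so P is smooth).
Step 3: tangent line at P: 7·(x − 2) + 13·(y − 1) = 0.
Expanding: 7*x + 13*y - 27 = 0.


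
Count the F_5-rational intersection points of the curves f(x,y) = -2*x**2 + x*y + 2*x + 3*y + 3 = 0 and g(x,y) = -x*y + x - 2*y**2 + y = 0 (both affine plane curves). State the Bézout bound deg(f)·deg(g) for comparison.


Common zeros: ∅; count = 0; Bézout bound = 4.

deg(f) = 2, deg(g) = 2, so Bézout bound = 4.
Scan x ∈ F_5. For each x, list the y ∈ F_5 with f(x, y) ≡ 0 and those with g(x, y) ≡ 0 (mod 5); the common zeros in that column are the intersection.
  x = 0: f ≡ 0 at y ∈ {4}; g ≡ 0 at y ∈ {0, 3}; common: ∅.
  x = 1: f ≡ 0 at y ∈ {3}; g ≡ 0 at y ∈ ∅; common: ∅.
  x = 2: f ≡ 0 at y ∈ ∅; g ≡ 0 at y ∈ ∅; common: ∅.
  x = 3: f ≡ 0 at y ∈ {4}; g ≡ 0 at y ∈ ∅; common: ∅.
  x = 4: f ≡ 0 at y ∈ {3}; g ≡ 0 at y ∈ {2, 4}; common: ∅.
Collecting: common zeros = ∅, so the count is 0.
Comparison with the Bézout bound: 0 ≤ 4 = deg(f)·deg(g), as expected for curves with no common component (the affine F_5-count falls short of the bound because intersections may lie at infinity, over extension fields, or carry multiplicity).


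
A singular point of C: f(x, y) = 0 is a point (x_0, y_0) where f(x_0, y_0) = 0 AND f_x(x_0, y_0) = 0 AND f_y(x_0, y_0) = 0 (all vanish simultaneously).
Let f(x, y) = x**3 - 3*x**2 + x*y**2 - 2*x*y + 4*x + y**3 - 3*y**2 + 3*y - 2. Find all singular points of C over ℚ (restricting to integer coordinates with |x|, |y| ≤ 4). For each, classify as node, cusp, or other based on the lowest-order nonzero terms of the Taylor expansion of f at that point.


Singular points: {(1, 1)}; classification: cusp.

Compute partial derivatives:
  f_x = 3*x**2 - 6*x + y**2 - 2*y + 4.
  f_y = 2*x*y - 2*x + 3*y**2 - 6*y + 3.
Scan x_0 ∈ {−4, ..., 4}. For each x_0, f_y(x_0, y) is a polynomial in y; find its integer roots y ∈ {−4, ..., 4}, then test f_x and f at those candidates.
  x = -4: f_y(-4, y) = 3*y**2 - 14*y + 11; vanishes at y ∈ {1}. (-4, 1): f_x = 75 ≠ 0.
  x = -3: f_y(-3, y) = 3*y**2 - 12*y + 9; vanishes at y ∈ {1, 3}. (-3, 1): f_x = 48 ≠ 0; (-3, 3): f_x = 52 ≠ 0.
  x = -2: f_y(-2, y) = 3*y**2 - 10*y + 7; vanishes at y ∈ {1}. (-2, 1): f_x = 27 ≠ 0.
  x = -1: f_y(-1, y) = 3*y**2 - 8*y + 5; vanishes at y ∈ {1}. (-1, 1): f_x = 12 ≠ 0.
  x = 0: f_y(0, y) = 3*y**2 - 6*y + 3; vanishes at y ∈ {1}. (0, 1): f_x = 3 ≠ 0.
  x = 1: f_y(1, y) = 3*y**2 - 4*y + 1; vanishes at y ∈ {1}. (1, 1): f_x = 0, f = 0 — SINGULAR.
  x = 2: f_y(2, y) = 3*y**2 - 2*y - 1; vanishes at y ∈ {1}. (2, 1): f_x = 3 ≠ 0.
  x = 3: f_y(3, y) = 3*y**2 - 3; vanishes at y ∈ {-1, 1}. (3, -1): f_x = 16 ≠ 0; (3, 1): f_x = 12 ≠ 0.
  x = 4: f_y(4, y) = 3*y**2 + 2*y - 5; vanishes at y ∈ {1}. (4, 1): f_x = 27 ≠ 0.
Only singular point on the grid: (1, 1).
Classify: substitute x = 1 + u, y = 1 + v and expand: f = u**3 + u*v**2 + v**3 + v**2.
No constant or linear terms (consistent with a singular point). Quadratic part: v**2. Cubic part: u**3 + u*v**2 + v**3.
The quadratic part v**2 is a perfect square, so there is a single (double) tangent line v = 0, i.e. y = 1. Restricting the cubic part to that line (v = 0) leaves u**3 ≠ 0, so f is not divisible by v and the branch is v² ≈ -u**3 to lowest order — this is a cusp.
Classification: cusp.


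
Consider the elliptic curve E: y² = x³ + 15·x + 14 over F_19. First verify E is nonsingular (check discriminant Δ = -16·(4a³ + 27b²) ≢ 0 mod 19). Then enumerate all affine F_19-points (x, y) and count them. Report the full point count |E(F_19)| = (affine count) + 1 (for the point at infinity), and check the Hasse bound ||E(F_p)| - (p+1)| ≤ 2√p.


Affine points = {(1, 7), (1, 12), (4, 9), (4, 10), (5, 9), (5, 10), (6, 4), (6, 15), (7, 5), (7, 14), (8, 0), (9, 2), (9, 17), (10, 9), (10, 10), (11, 3), (11, 16), (14, 2), (14, 17), (15, 2), (15, 17), (18, 6), (18, 13)}; affine count = 23; |E(F_19)| = 24.

Discriminant check: Δ ∝ 4a³ + 27b² = 4·15³ + 27·14² = 4·3375 + 27·196 ≡ 1 (mod 19). Nonzero ⇒ E is nonsingular.
For each x ∈ F_19, compute rhs = x³ + 15·x + 14 mod 19, then count y ∈ F_19 with y² ≡ rhs.
  x = 0: rhs = 14, matching y values: none (0 points).
  x = 1: rhs = 11, matching y values: 7, 12 (2 points).
  x = 2: rhs = 14, matching y values: none (0 points).
  x = 3: rhs = 10, matching y values: none (0 points).
  x = 4: rhs = 5, matching y values: 9, 10 (2 points).
  x = 5: rhs = 5, matching y values: 9, 10 (2 points).
  x = 6: rhs = 16, matching y values: 4, 15 (2 points).
  x = 7: rhs = 6, matching y values: 5, 14 (2 points).
  x = 8: rhs = 0, matching y values: 0 (1 points).
  x = 9: rhs = 4, matching y values: 2, 17 (2 points).
  x = 10: rhs = 5, matching y values: 9, 10 (2 points).
  x = 11: rhs = 9, matching y values: 3, 16 (2 points).
  x = 12: rhs = 3, matching y values: none (0 points).
  x = 13: rhs = 12, matching y values: none (0 points).
  x = 14: rhs = 4, matching y values: 2, 17 (2 points).
  x = 15: rhs = 4, matching y values: 2, 17 (2 points).
  x = 16: rhs = 18, matching y values: none (0 points).
  x = 17: rhs = 14, matching y values: none (0 points).
  x = 18: rhs = 17, matching y values: 6, 13 (2 points).
Total affine count: 23.
Full point count |E(F_19)| = 23 + 1 = 24.
Hasse bound: |24 − (19+1)| = |4| = 4 ≤ 2√19 ≈ 8.7178 ✓.


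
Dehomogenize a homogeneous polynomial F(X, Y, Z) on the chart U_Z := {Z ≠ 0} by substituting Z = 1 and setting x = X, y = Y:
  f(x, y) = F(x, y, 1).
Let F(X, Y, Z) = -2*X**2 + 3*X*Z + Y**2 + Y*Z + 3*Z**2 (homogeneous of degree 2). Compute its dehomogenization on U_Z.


f(x, y) = -2*x**2 + 3*x + y**2 + y + 3

On U_Z we set Z = 1. Each monomial c·X^i·Y^j·Z^k in F becomes c·x^i·y^j·1^k = c·x^i·y^j.
Substituting Z = 1: F(X, Y, 1) = -2*x**2 + 3*x + y**2 + y + 3.
Note: deg(f) ≤ deg(F) = 2; strict inequality happens when F is divisible by Z (lost terms).


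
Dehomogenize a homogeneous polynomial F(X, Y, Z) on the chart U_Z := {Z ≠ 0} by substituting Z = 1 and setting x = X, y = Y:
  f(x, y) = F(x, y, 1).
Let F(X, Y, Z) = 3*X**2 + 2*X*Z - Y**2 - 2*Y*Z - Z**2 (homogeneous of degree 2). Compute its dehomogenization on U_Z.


f(x, y) = 3*x**2 + 2*x - y**2 - 2*y - 1

On U_Z we set Z = 1. Each monomial c·X^i·Y^j·Z^k in F becomes c·x^i·y^j·1^k = c·x^i·y^j.
Substituting Z = 1: F(X, Y, 1) = 3*x**2 + 2*x - y**2 - 2*y - 1.
Note: deg(f) ≤ deg(F) = 2; strict inequality happens when F is divisible by Z (lost terms).


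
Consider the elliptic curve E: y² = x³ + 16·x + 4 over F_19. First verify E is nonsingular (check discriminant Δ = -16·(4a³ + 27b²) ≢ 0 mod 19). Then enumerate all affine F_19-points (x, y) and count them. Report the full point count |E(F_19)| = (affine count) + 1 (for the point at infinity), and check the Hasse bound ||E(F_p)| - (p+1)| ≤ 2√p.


Affine points = {(0, 2), (0, 17), (2, 5), (2, 14), (5, 0), (8, 6), (8, 13), (10, 9), (10, 10), (12, 9), (12, 10), (15, 3), (15, 16), (16, 9), (16, 10), (18, 5), (18, 14)}; affine count = 17; |E(F_19)| = 18.

Discriminant check: Δ ∝ 4a³ + 27b² = 4·16³ + 27·4² = 4·4096 + 27·16 ≡ 1 (mod 19). Nonzero ⇒ E is nonsingular.
For each x ∈ F_19, compute rhs = x³ + 16·x + 4 mod 19, then count y ∈ F_19 with y² ≡ rhs.
  x = 0: rhs = 4, matching y values: 2, 17 (2 points).
  x = 1: rhs = 2, matching y values: none (0 points).
  x = 2: rhs = 6, matching y values: 5, 14 (2 points).
  x = 3: rhs = 3, matching y values: none (0 points).
  x = 4: rhs = 18, matching y values: none (0 points).
  x = 5: rhs = 0, matching y values: 0 (1 points).
  x = 6: rhs = 12, matching y values: none (0 points).
  x = 7: rhs = 3, matching y values: none (0 points).
  x = 8: rhs = 17, matching y values: 6, 13 (2 points).
  x = 9: rhs = 3, matching y values: none (0 points).
  x = 10: rhs = 5, matching y values: 9, 10 (2 points).
  x = 11: rhs = 10, matching y values: none (0 points).
  x = 12: rhs = 5, matching y values: 9, 10 (2 points).
  x = 13: rhs = 15, matching y values: none (0 points).
  x = 14: rhs = 8, matching y values: none (0 points).
  x = 15: rhs = 9, matching y values: 3, 16 (2 points).
  x = 16: rhs = 5, matching y values: 9, 10 (2 points).
  x = 17: rhs = 2, matching y values: none (0 points).
  x = 18: rhs = 6, matching y values: 5, 14 (2 points).
Total affine count: 17.
Full point count |E(F_19)| = 17 + 1 = 18.
Hasse bound: |18 − (19+1)| = |-2| = 2 ≤ 2√19 ≈ 8.7178 ✓.


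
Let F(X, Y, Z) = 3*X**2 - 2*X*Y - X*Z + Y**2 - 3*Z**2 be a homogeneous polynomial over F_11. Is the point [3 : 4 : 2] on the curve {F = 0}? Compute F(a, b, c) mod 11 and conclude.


F(3,4,2) ≡ 1 (mod 11); P is NOT on the curve.

Evaluate F(3, 4, 2) term-by-term (mod 11).
  3*X**2 ↦ 3·9·1·1 = 27
  -2*X*Y ↦ -2·3·4·1 = -24
  -X*Z ↦ -1·3·1·2 = -6
  Y**2 ↦ 1·1·16·1 = 16
  -3*Z**2 ↦ -3·1·1·4 = -12
Sum: F(3, 4, 2) = (27) + (-24) + (-6) + (16) + (-12) = 1.
Reducing mod 11: 1 ≡ 1 (mod 11).
Since F(a, b, c) ≡ 1 ≠ 0 (mod 11), P does NOT lie on the curve.


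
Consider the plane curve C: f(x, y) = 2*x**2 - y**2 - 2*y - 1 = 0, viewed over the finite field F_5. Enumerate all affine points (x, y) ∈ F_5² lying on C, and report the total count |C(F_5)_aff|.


Affine F_5-points: {(0, 4)}; count = 1.

For each of the 25 pairs (x, y) ∈ F_5², evaluate f(x, y) mod 5. Record the zeros.
  x = 0: [0↦4, 1↦1, 2↦1, 3↦4, 4↦0]  zeros at y ∈ {4}
  x = 1: [0↦1, 1↦3, 2↦3, 3↦1, 4↦2]  zeros at y ∈ ∅
  x = 2: [0↦2, 1↦4, 2↦4, 3↦2, 4↦3]  zeros at y ∈ ∅
  x = 3: [0↦2, 1↦4, 2↦4, 3↦2, 4↦3]  zeros at y ∈ ∅
  x = 4: [0↦1, 1↦3, 2↦3, 3↦1, 4↦2]  zeros at y ∈ ∅
Collecting zeros: affine points = {(0, 4)}.
Total count |C(F_5)_aff| = 1.


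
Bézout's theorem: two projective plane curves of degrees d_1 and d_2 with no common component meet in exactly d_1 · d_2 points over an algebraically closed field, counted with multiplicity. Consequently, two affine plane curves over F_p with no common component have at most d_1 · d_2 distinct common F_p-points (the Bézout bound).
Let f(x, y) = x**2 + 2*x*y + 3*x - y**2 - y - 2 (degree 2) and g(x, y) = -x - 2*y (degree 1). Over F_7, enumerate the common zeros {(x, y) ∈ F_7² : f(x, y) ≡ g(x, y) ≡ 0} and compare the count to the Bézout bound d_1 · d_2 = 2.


Common zeros: ∅; count = 0; Bézout bound = 2.

deg(f) = 2, deg(g) = 1, so Bézout bound = 2.
Scan x ∈ F_7. For each x, list the y ∈ F_7 with f(x, y) ≡ 0 and those with g(x, y) ≡ 0 (mod 7); the common zeros in that column are the intersection.
  x = 0: f ≡ 0 at y ∈ {3}; g ≡ 0 at y ∈ {0}; common: ∅.
  x = 1: f ≡ 0 at y ∈ {2, 6}; g ≡ 0 at y ∈ {3}; common: ∅.
  x = 2: f ≡ 0 at y ∈ ∅; g ≡ 0 at y ∈ {6}; common: ∅.
  x = 3: f ≡ 0 at y ∈ ∅; g ≡ 0 at y ∈ {2}; common: ∅.
  x = 4: f ≡ 0 at y ∈ ∅; g ≡ 0 at y ∈ {5}; common: ∅.
  x = 5: f ≡ 0 at y ∈ {3, 6}; g ≡ 0 at y ∈ {1}; common: ∅.
  x = 6: f ≡ 0 at y ∈ {2}; g ≡ 0 at y ∈ {4}; common: ∅.
Collecting: common zeros = ∅, so the count is 0.
Comparison with the Bézout bound: 0 ≤ 2 = deg(f)·deg(g), as expected for curves with no common component (the affine F_7-count falls short of the bound because intersections may lie at infinity, over extension fields, or carry multiplicity).


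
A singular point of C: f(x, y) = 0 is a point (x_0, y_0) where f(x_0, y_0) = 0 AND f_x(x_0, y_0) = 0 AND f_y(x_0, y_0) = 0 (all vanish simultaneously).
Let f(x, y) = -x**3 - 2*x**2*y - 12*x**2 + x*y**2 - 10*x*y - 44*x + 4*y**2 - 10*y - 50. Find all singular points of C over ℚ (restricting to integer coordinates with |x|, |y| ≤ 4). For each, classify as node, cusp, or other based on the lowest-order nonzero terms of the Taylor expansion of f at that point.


Singular points: {(-3, -1)}; classification: node.

Compute partial derivatives:
  f_x = -3*x**2 - 4*x*y - 24*x + y**2 - 10*y - 44.
  f_y = -2*x**2 + 2*x*y - 10*x + 8*y - 10.
Scan x_0 ∈ {−4, ..., 4}. For each x_0, f_y(x_0, y) is a polynomial in y; find its integer roots y ∈ {−4, ..., 4}, then test f_x and f at those candidates.
  x = -4: f_y(-4, y) = -2; no integer root y with |y| ≤ 4.
  x = -3: f_y(-3, y) = 2*y + 2; vanishes at y ∈ {-1}. (-3, -1): f_x = 0, f = 0 — SINGULAR.
  x = -2: f_y(-2, y) = 4*y + 2; no integer root y with |y| ≤ 4.
  x = -1: f_y(-1, y) = 6*y - 2; no integer root y with |y| ≤ 4.
  x = 0: f_y(0, y) = 8*y - 10; no integer root y with |y| ≤ 4.
  x = 1: f_y(1, y) = 10*y - 22; no integer root y with |y| ≤ 4.
  x = 2: f_y(2, y) = 12*y - 38; no integer root y with |y| ≤ 4.
  x = 3: f_y(3, y) = 14*y - 58; no integer root y with |y| ≤ 4.
  x = 4: f_y(4, y) = 16*y - 82; no integer root y with |y| ≤ 4.
Only singular point on the grid: (-3, -1).
Classify: substitute x = -3 + u, y = -1 + v and expand: f = -u**3 - 2*u**2*v - u**2 + u*v**2 + v**2.
No constant or linear terms (consistent with a singular point). Quadratic part: -u**2 + v**2. Cubic part: -u**3 - 2*u**2*v + u*v**2.
The quadratic part v**2 - u**2 = (v − u)(v + u) splits into two distinct linear factors, so there are two distinct tangent lines y − -1 = ±(x − -3) — this is a node (ordinary double point).
Classification: node.


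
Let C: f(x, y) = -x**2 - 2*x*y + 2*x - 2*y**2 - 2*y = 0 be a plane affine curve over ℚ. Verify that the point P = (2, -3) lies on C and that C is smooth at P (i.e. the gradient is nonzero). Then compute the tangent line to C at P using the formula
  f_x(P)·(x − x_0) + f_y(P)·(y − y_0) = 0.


Tangent line at P: 4*x + 6*y + 10 = 0.

Step 1: f(2, -3) = 0, so P lies on C.
Step 2: partial derivatives
  f_x(x, y) = -2*x - 2*y + 2, f_y(x, y) = -2*x - 4*y - 2.
  f_x(P) = 4, f_y(P) = 6 (gradient nonzero, so P is smooth).
Step 3: tangent line at P: 4·(x − 2) + 6·(y − -3) = 0.
Expanding: 4*x + 6*y + 10 = 0.


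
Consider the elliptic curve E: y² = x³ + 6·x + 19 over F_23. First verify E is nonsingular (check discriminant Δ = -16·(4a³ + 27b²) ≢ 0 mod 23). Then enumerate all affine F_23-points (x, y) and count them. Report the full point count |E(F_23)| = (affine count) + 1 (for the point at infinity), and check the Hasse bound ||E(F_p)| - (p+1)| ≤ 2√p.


Affine points = {(1, 7), (1, 16), (2, 4), (2, 19), (3, 8), (3, 15), (5, 6), (5, 17), (6, 8), (6, 15), (7, 6), (7, 17), (8, 2), (8, 21), (11, 6), (11, 17), (12, 5), (12, 18), (14, 8), (14, 15), (16, 5), (16, 18), (18, 5), (18, 18), (19, 0), (22, 9), (22, 14)}; affine count = 27; |E(F_23)| = 28.

Discriminant check: Δ ∝ 4a³ + 27b² = 4·6³ + 27·19² = 4·216 + 27·361 ≡ 8 (mod 23). Nonzero ⇒ E is nonsingular.
For each x ∈ F_23, compute rhs = x³ + 6·x + 19 mod 23, then count y ∈ F_23 with y² ≡ rhs.
  x = 0: rhs = 19, matching y values: none (0 points).
  x = 1: rhs = 3, matching y values: 7, 16 (2 points).
  x = 2: rhs = 16, matching y values: 4, 19 (2 points).
  x = 3: rhs = 18, matching y values: 8, 15 (2 points).
  x = 4: rhs = 15, matching y values: none (0 points).
  x = 5: rhs = 13, matching y values: 6, 17 (2 points).
  x = 6: rhs = 18, matching y values: 8, 15 (2 points).
  x = 7: rhs = 13, matching y values: 6, 17 (2 points).
  x = 8: rhs = 4, matching y values: 2, 21 (2 points).
  x = 9: rhs = 20, matching y values: none (0 points).
  x = 10: rhs = 21, matching y values: none (0 points).
  x = 11: rhs = 13, matching y values: 6, 17 (2 points).
  x = 12: rhs = 2, matching y values: 5, 18 (2 points).
  x = 13: rhs = 17, matching y values: none (0 points).
  x = 14: rhs = 18, matching y values: 8, 15 (2 points).
  x = 15: rhs = 11, matching y values: none (0 points).
  x = 16: rhs = 2, matching y values: 5, 18 (2 points).
  x = 17: rhs = 20, matching y values: none (0 points).
  x = 18: rhs = 2, matching y values: 5, 18 (2 points).
  x = 19: rhs = 0, matching y values: 0 (1 points).
  x = 20: rhs = 20, matching y values: none (0 points).
  x = 21: rhs = 22, matching y values: none (0 points).
  x = 22: rhs = 12, matching y values: 9, 14 (2 points).
Total affine count: 27.
Full point count |E(F_23)| = 27 + 1 = 28.
Hasse bound: |28 − (23+1)| = |4| = 4 ≤ 2√23 ≈ 9.5917 ✓.


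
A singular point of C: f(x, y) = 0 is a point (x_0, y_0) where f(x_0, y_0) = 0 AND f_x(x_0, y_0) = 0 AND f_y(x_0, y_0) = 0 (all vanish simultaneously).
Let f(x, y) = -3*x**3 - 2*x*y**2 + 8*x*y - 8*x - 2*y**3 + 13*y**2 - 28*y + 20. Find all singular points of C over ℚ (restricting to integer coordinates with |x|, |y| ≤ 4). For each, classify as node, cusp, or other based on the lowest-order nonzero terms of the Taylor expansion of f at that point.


Singular points: {(0, 2)}; classification: cusp.

Compute partial derivatives:
  f_x = -9*x**2 - 2*y**2 + 8*y - 8.
  f_y = -4*x*y + 8*x - 6*y**2 + 26*y - 28.
Scan x_0 ∈ {−4, ..., 4}. For each x_0, f_y(x_0, y) is a polynomial in y; find its integer roots y ∈ {−4, ..., 4}, then test f_x and f at those candidates.
  x = -4: f_y(-4, y) = -6*y**2 + 42*y - 60; vanishes at y ∈ {2}. (-4, 2): f_x = -144 ≠ 0.
  x = -3: f_y(-3, y) = -6*y**2 + 38*y - 52; vanishes at y ∈ {2}. (-3, 2): f_x = -81 ≠ 0.
  x = -2: f_y(-2, y) = -6*y**2 + 34*y - 44; vanishes at y ∈ {2}. (-2, 2): f_x = -36 ≠ 0.
  x = -1: f_y(-1, y) = -6*y**2 + 30*y - 36; vanishes at y ∈ {2, 3}. (-1, 2): f_x = -9 ≠ 0; (-1, 3): f_x = -11 ≠ 0.
  x = 0: f_y(0, y) = -6*y**2 + 26*y - 28; vanishes at y ∈ {2}. (0, 2): f_x = 0, f = 0 — SINGULAR.
  x = 1: f_y(1, y) = -6*y**2 + 22*y - 20; vanishes at y ∈ {2}. (1, 2): f_x = -9 ≠ 0.
  x = 2: f_y(2, y) = -6*y**2 + 18*y - 12; vanishes at y ∈ {1, 2}. (2, 1): f_x = -38 ≠ 0; (2, 2): f_x = -36 ≠ 0.
  x = 3: f_y(3, y) = -6*y**2 + 14*y - 4; vanishes at y ∈ {2}. (3, 2): f_x = -81 ≠ 0.
  x = 4: f_y(4, y) = -6*y**2 + 10*y + 4; vanishes at y ∈ {2}. (4, 2): f_x = -144 ≠ 0.
Only singular point on the grid: (0, 2).
Classify: substitute x = 0 + u, y = 2 + v and expand: f = -3*u**3 - 2*u*v**2 - 2*v**3 + v**2.
No constant or linear terms (consistent with a singular point). Quadratic part: v**2. Cubic part: -3*u**3 - 2*u*v**2 - 2*v**3.
The quadratic part v**2 is a perfect square, so there is a single (double) tangent line v = 0, i.e. y = 2. Restricting the cubic part to that line (v = 0) leaves -3*u**3 ≠ 0, so f is not divisible by v and the branch is v² ≈ 3*u**3 to lowest order — this is a cusp.
Classification: cusp.


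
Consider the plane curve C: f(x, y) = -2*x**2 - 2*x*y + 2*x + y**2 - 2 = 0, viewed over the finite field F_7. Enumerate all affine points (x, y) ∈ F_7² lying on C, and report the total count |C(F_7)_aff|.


Affine F_7-points: {(0, 3), (0, 4), (3, 0), (3, 6), (4, 4), (5, 0), (5, 3), (6, 6)}; count = 8.

For each of the 49 pairs (x, y) ∈ F_7², evaluate f(x, y) mod 7. Record the zeros.
  x = 0: [0↦5, 1↦6, 2↦2, 3↦0, 4↦0, 5↦2, 6↦6]  zeros at y ∈ {3, 4}
  x = 1: [0↦5, 1↦4, 2↦5, 3↦1, 4↦6, 5↦6, 6↦1]  zeros at y ∈ ∅
  x = 2: [0↦1, 1↦5, 2↦4, 3↦5, 4↦1, 5↦6, 6↦6]  zeros at y ∈ ∅
  x = 3: [0↦0, 1↦2, 2↦6, 3↦5, 4↦6, 5↦2, 6↦0]  zeros at y ∈ {0, 6}
  x = 4: [0↦2, 1↦2, 2↦4, 3↦1, 4↦0, 5↦1, 6↦4]  zeros at y ∈ {4}
  x = 5: [0↦0, 1↦5, 2↦5, 3↦0, 4↦4, 5↦3, 6↦4]  zeros at y ∈ {0, 3}
  x = 6: [0↦1, 1↦4, 2↦2, 3↦2, 4↦4, 5↦1, 6↦0]  zeros at y ∈ {6}
Collecting zeros: affine points = {(0, 3), (0, 4), (3, 0), (3, 6), (4, 4), (5, 0), (5, 3), (6, 6)}.
Total count |C(F_7)_aff| = 8.


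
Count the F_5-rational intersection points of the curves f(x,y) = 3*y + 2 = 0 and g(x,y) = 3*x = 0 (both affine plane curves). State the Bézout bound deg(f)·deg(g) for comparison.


Common zeros: {(0, 1)}; count = 1; Bézout bound = 1.

deg(f) = 1, deg(g) = 1, so Bézout bound = 1.
Scan x ∈ F_5. For each x, list the y ∈ F_5 with f(x, y) ≡ 0 and those with g(x, y) ≡ 0 (mod 5); the common zeros in that column are the intersection.
  x = 0: f ≡ 0 at y ∈ {1}; g ≡ 0 at y ∈ {0, 1, 2, 3, 4}; common: {1}.
  x = 1: f ≡ 0 at y ∈ {1}; g ≡ 0 at y ∈ ∅; common: ∅.
  x = 2: f ≡ 0 at y ∈ {1}; g ≡ 0 at y ∈ ∅; common: ∅.
  x = 3: f ≡ 0 at y ∈ {1}; g ≡ 0 at y ∈ ∅; common: ∅.
  x = 4: f ≡ 0 at y ∈ {1}; g ≡ 0 at y ∈ ∅; common: ∅.
Collecting: common zeros = {(0, 1)}, so the count is 1.
Comparison with the Bézout bound: 1 ≤ 1 = deg(f)·deg(g), as expected for curves with no common component (the bound is attained).


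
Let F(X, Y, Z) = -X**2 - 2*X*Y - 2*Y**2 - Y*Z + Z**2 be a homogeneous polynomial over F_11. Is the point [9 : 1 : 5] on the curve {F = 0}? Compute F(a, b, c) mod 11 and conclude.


F(9,1,5) ≡ 7 (mod 11); P is NOT on the curve.

Evaluate F(9, 1, 5) term-by-term (mod 11).
  -X**2 ↦ -1·81·1·1 = -81
  -2*X*Y ↦ -2·9·1·1 = -18
  -2*Y**2 ↦ -2·1·1·1 = -2
  -Y*Z ↦ -1·1·1·5 = -5
  Z**2 ↦ 1·1·1·25 = 25
Sum: F(9, 1, 5) = (-81) + (-18) + (-2) + (-5) + (25) = -81.
Reducing mod 11: -81 ≡ 7 (mod 11).
Since F(a, b, c) ≡ 7 ≠ 0 (mod 11), P does NOT lie on the curve.


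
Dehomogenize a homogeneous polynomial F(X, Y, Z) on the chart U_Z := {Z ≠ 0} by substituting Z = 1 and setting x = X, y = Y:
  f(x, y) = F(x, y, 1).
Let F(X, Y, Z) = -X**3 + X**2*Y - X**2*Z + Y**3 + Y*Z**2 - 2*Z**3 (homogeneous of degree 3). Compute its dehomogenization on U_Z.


f(x, y) = -x**3 + x**2*y - x**2 + y**3 + y - 2

On U_Z we set Z = 1. Each monomial c·X^i·Y^j·Z^k in F becomes c·x^i·y^j·1^k = c·x^i·y^j.
Substituting Z = 1: F(X, Y, 1) = -x**3 + x**2*y - x**2 + y**3 + y - 2.
Note: deg(f) ≤ deg(F) = 3; strict inequality happens when F is divisible by Z (lost terms).


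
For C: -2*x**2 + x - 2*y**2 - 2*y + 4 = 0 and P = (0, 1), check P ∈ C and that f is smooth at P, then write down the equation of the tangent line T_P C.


Tangent line at P: x - 6*y + 6 = 0.

Step 1: f(0, 1) = 0, so P lies on C.
Step 2: partial derivatives
  f_x(x, y) = 1 - 4*x, f_y(x, y) = -4*y - 2.
  f_x(P) = 1, f_y(P) = -6 (gradient nonzero, so P is smooth).
Step 3: tangent line at P: 1·(x − 0) + -6·(y − 1) = 0.
Expanding: x - 6*y + 6 = 0.


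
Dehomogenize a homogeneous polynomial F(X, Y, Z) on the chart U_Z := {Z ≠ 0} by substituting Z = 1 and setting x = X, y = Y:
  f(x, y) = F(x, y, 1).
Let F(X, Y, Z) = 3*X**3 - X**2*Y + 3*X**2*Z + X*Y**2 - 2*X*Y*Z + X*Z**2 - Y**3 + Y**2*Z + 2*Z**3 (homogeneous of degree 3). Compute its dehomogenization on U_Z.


f(x, y) = 3*x**3 - x**2*y + 3*x**2 + x*y**2 - 2*x*y + x - y**3 + y**2 + 2

On U_Z we set Z = 1. Each monomial c·X^i·Y^j·Z^k in F becomes c·x^i·y^j·1^k = c·x^i·y^j.
Substituting Z = 1: F(X, Y, 1) = 3*x**3 - x**2*y + 3*x**2 + x*y**2 - 2*x*y + x - y**3 + y**2 + 2.
Note: deg(f) ≤ deg(F) = 3; strict inequality happens when F is divisible by Z (lost terms).


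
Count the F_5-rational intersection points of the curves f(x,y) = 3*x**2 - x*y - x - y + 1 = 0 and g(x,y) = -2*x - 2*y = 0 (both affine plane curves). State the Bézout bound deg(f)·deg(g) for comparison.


Common zeros: {(1, 4), (4, 1)}; count = 2; Bézout bound = 2.

deg(f) = 2, deg(g) = 1, so Bézout bound = 2.
Scan x ∈ F_5. For each x, list the y ∈ F_5 with f(x, y) ≡ 0 and those with g(x, y) ≡ 0 (mod 5); the common zeros in that column are the intersection.
  x = 0: f ≡ 0 at y ∈ {1}; g ≡ 0 at y ∈ {0}; common: ∅.
  x = 1: f ≡ 0 at y ∈ {4}; g ≡ 0 at y ∈ {4}; common: {4}.
  x = 2: f ≡ 0 at y ∈ {2}; g ≡ 0 at y ∈ {3}; common: ∅.
  x = 3: f ≡ 0 at y ∈ {0}; g ≡ 0 at y ∈ {2}; common: ∅.
  x = 4: f ≡ 0 at y ∈ {0, 1, 2, 3, 4}; g ≡ 0 at y ∈ {1}; common: {1}.
Collecting: common zeros = {(1, 4), (4, 1)}, so the count is 2.
Comparison with the Bézout bound: 2 ≤ 2 = deg(f)·deg(g), as expected for curves with no common component (the bound is attained).


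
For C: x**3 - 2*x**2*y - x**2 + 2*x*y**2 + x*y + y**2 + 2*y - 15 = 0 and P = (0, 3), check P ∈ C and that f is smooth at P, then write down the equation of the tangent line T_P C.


Tangent line at P: 21*x + 8*y - 24 = 0.

Step 1: f(0, 3) = 0, so P lies on C.
Step 2: partial derivatives
  f_x(x, y) = 3*x**2 - 4*x*y - 2*x + 2*y**2 + y, f_y(x, y) = -2*x**2 + 4*x*y + x + 2*y + 2.
  f_x(P) = 21, f_y(P) = 8 (gradient nonzero, so P is smooth).
Step 3: tangent line at P: 21·(x − 0) + 8·(y − 3) = 0.
Expanding: 21*x + 8*y - 24 = 0.


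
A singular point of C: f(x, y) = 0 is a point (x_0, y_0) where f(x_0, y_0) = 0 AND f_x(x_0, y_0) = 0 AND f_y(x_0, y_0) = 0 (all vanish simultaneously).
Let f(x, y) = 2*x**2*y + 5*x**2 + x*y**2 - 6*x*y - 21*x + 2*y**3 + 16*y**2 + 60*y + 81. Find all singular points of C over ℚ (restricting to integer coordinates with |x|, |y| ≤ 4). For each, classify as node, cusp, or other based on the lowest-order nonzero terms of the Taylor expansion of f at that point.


Singular points: {(3, -3)}; classification: node.

Compute partial derivatives:
  f_x = 4*x*y + 10*x + y**2 - 6*y - 21.
  f_y = 2*x**2 + 2*x*y - 6*x + 6*y**2 + 32*y + 60.
Scan x_0 ∈ {−4, ..., 4}. For each x_0, f_y(x_0, y) is a polynomial in y; find its integer roots y ∈ {−4, ..., 4}, then test f_x and f at those candidates.
  x = -4: f_y(-4, y) = 6*y**2 + 24*y + 116; no integer root y with |y| ≤ 4.
  x = -3: f_y(-3, y) = 6*y**2 + 26*y + 96; no integer root y with |y| ≤ 4.
  x = -2: f_y(-2, y) = 6*y**2 + 28*y + 80; no integer root y with |y| ≤ 4.
  x = -1: f_y(-1, y) = 6*y**2 + 30*y + 68; no integer root y with |y| ≤ 4.
  x = 0: f_y(0, y) = 6*y**2 + 32*y + 60; no integer root y with |y| ≤ 4.
  x = 1: f_y(1, y) = 6*y**2 + 34*y + 56; no integer root y with |y| ≤ 4.
  x = 2: f_y(2, y) = 6*y**2 + 36*y + 56; no integer root y with |y| ≤ 4.
  x = 3: f_y(3, y) = 6*y**2 + 38*y + 60; vanishes at y ∈ {-3}. (3, -3): f_x = 0, f = 0 — SINGULAR.
  x = 4: f_y(4, y) = 6*y**2 + 40*y + 68; no integer root y with |y| ≤ 4.
Only singular point on the grid: (3, -3).
Classify: substitute x = 3 + u, y = -3 + v and expand: f = 2*u**2*v - u**2 + u*v**2 + 2*v**3 + v**2.
No constant or linear terms (consistent with a singular point). Quadratic part: -u**2 + v**2. Cubic part: 2*u**2*v + u*v**2 + 2*v**3.
The quadratic part v**2 - u**2 = (v − u)(v + u) splits into two distinct linear factors, so there are two distinct tangent lines y − -3 = ±(x − 3) — this is a node (ordinary double point).
Classification: node.


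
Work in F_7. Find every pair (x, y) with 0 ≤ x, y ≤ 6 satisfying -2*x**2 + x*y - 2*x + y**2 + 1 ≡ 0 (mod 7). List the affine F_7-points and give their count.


Affine F_7-points: {(4, 4), (4, 6), (5, 3), (5, 6), (6, 3), (6, 5)}; count = 6.

For each of the 49 pairs (x, y) ∈ F_7², evaluate f(x, y) mod 7. Record the zeros.
  x = 0: [0↦1, 1↦2, 2↦5, 3↦3, 4↦3, 5↦5, 6↦2]  zeros at y ∈ ∅
  x = 1: [0↦4, 1↦6, 2↦3, 3↦2, 4↦3, 5↦6, 6↦4]  zeros at y ∈ ∅
  x = 2: [0↦3, 1↦6, 2↦4, 3↦4, 4↦6, 5↦3, 6↦2]  zeros at y ∈ ∅
  x = 3: [0↦5, 1↦2, 2↦1, 3↦2, 4↦5, 5↦3, 6↦3]  zeros at y ∈ ∅
  x = 4: [0↦3, 1↦1, 2↦1, 3↦3, 4↦0, 5↦6, 6↦0]  zeros at y ∈ {4, 6}
  x = 5: [0↦4, 1↦3, 2↦4, 3↦0, 4↦5, 5↦5, 6↦0]  zeros at y ∈ {3, 6}
  x = 6: [0↦1, 1↦1, 2↦3, 3↦0, 4↦6, 5↦0, 6↦3]  zeros at y ∈ {3, 5}
Collecting zeros: affine points = {(4, 4), (4, 6), (5, 3), (5, 6), (6, 3), (6, 5)}.
Total count |C(F_7)_aff| = 6.


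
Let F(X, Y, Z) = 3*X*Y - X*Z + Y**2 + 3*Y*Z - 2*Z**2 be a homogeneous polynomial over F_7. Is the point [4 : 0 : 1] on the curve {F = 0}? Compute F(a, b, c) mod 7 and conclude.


F(4,0,1) ≡ 1 (mod 7); P is NOT on the curve.

Evaluate F(4, 0, 1) term-by-term (mod 7).
  3*X*Y ↦ 3·4·0·1 = 0
  -X*Z ↦ -1·4·1·1 = -4
  Y**2 ↦ 1·1·0·1 = 0
  3*Y*Z ↦ 3·1·0·1 = 0
  -2*Z**2 ↦ -2·1·1·1 = -2
Sum: F(4, 0, 1) = (0) + (-4) + (0) + (0) + (-2) = -6.
Reducing mod 7: -6 ≡ 1 (mod 7).
Since F(a, b, c) ≡ 1 ≠ 0 (mod 7), P does NOT lie on the curve.


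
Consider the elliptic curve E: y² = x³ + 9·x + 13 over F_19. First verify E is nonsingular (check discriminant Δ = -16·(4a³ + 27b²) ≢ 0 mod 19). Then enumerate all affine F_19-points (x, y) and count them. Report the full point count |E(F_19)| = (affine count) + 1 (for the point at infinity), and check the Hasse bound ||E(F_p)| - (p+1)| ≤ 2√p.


Affine points = {(1, 2), (1, 17), (2, 1), (2, 18), (6, 6), (6, 13), (7, 1), (7, 18), (9, 5), (9, 14), (10, 1), (10, 18), (12, 5), (12, 14), (13, 3), (13, 16), (16, 4), (16, 15), (17, 5), (17, 14)}; affine count = 20; |E(F_19)| = 21.

Discriminant check: Δ ∝ 4a³ + 27b² = 4·9³ + 27·13² = 4·729 + 27·169 ≡ 12 (mod 19). Nonzero ⇒ E is nonsingular.
For each x ∈ F_19, compute rhs = x³ + 9·x + 13 mod 19, then count y ∈ F_19 with y² ≡ rhs.
  x = 0: rhs = 13, matching y values: none (0 points).
  x = 1: rhs = 4, matching y values: 2, 17 (2 points).
  x = 2: rhs = 1, matching y values: 1, 18 (2 points).
  x = 3: rhs = 10, matching y values: none (0 points).
  x = 4: rhs = 18, matching y values: none (0 points).
  x = 5: rhs = 12, matching y values: none (0 points).
  x = 6: rhs = 17, matching y values: 6, 13 (2 points).
  x = 7: rhs = 1, matching y values: 1, 18 (2 points).
  x = 8: rhs = 8, matching y values: none (0 points).
  x = 9: rhs = 6, matching y values: 5, 14 (2 points).
  x = 10: rhs = 1, matching y values: 1, 18 (2 points).
  x = 11: rhs = 18, matching y values: none (0 points).
  x = 12: rhs = 6, matching y values: 5, 14 (2 points).
  x = 13: rhs = 9, matching y values: 3, 16 (2 points).
  x = 14: rhs = 14, matching y values: none (0 points).
  x = 15: rhs = 8, matching y values: none (0 points).
  x = 16: rhs = 16, matching y values: 4, 15 (2 points).
  x = 17: rhs = 6, matching y values: 5, 14 (2 points).
  x = 18: rhs = 3, matching y values: none (0 points).
Total affine count: 20.
Full point count |E(F_19)| = 20 + 1 = 21.
Hasse bound: |21 − (19+1)| = |1| = 1 ≤ 2√19 ≈ 8.7178 ✓.
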